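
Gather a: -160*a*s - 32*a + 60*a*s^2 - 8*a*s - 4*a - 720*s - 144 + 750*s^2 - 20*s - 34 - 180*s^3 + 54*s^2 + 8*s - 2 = a*(60*s^2 - 168*s - 36) - 180*s^3 + 804*s^2 - 732*s - 180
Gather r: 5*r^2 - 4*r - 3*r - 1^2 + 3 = 5*r^2 - 7*r + 2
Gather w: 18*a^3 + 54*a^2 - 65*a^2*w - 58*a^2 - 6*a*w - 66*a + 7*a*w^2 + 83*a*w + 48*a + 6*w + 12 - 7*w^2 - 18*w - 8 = 18*a^3 - 4*a^2 - 18*a + w^2*(7*a - 7) + w*(-65*a^2 + 77*a - 12) + 4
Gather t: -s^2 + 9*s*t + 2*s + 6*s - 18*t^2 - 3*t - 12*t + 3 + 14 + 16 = -s^2 + 8*s - 18*t^2 + t*(9*s - 15) + 33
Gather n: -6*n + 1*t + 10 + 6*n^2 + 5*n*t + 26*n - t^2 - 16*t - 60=6*n^2 + n*(5*t + 20) - t^2 - 15*t - 50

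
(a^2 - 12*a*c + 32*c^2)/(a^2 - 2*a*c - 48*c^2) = (a - 4*c)/(a + 6*c)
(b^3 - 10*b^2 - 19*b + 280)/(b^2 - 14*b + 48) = (b^2 - 2*b - 35)/(b - 6)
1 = 1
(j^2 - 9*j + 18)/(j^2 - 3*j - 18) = (j - 3)/(j + 3)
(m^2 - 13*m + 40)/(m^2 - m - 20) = (m - 8)/(m + 4)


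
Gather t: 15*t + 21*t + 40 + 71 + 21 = 36*t + 132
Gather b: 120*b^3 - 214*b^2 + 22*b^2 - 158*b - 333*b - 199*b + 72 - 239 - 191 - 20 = 120*b^3 - 192*b^2 - 690*b - 378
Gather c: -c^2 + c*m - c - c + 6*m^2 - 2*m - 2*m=-c^2 + c*(m - 2) + 6*m^2 - 4*m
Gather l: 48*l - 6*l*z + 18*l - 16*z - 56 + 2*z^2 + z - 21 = l*(66 - 6*z) + 2*z^2 - 15*z - 77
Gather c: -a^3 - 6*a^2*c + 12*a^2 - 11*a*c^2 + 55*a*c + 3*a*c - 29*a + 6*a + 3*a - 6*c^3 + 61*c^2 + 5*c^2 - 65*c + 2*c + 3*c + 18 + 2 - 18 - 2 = -a^3 + 12*a^2 - 20*a - 6*c^3 + c^2*(66 - 11*a) + c*(-6*a^2 + 58*a - 60)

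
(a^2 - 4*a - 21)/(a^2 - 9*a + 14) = (a + 3)/(a - 2)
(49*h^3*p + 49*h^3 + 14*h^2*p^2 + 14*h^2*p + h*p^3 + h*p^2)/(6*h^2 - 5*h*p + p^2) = h*(49*h^2*p + 49*h^2 + 14*h*p^2 + 14*h*p + p^3 + p^2)/(6*h^2 - 5*h*p + p^2)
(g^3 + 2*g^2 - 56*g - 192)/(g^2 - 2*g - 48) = g + 4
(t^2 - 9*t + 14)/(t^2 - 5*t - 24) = (-t^2 + 9*t - 14)/(-t^2 + 5*t + 24)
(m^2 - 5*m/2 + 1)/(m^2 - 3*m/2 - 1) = (2*m - 1)/(2*m + 1)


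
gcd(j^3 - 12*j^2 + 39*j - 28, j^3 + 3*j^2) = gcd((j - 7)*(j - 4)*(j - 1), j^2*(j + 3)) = 1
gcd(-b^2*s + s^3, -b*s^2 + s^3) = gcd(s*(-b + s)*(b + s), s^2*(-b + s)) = -b*s + s^2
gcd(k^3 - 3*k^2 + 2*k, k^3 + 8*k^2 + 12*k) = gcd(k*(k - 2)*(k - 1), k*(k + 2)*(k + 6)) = k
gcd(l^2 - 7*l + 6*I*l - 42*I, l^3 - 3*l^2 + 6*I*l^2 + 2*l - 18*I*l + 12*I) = l + 6*I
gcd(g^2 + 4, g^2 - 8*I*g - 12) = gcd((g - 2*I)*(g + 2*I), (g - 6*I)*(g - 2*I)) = g - 2*I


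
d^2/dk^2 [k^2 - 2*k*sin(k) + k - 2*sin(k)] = 2*k*sin(k) + 2*sin(k) - 4*cos(k) + 2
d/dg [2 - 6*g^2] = -12*g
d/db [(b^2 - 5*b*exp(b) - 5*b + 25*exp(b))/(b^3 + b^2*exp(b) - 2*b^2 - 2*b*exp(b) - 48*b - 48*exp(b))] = ((b^2 - 5*b*exp(b) - 5*b + 25*exp(b))*(-b^2*exp(b) - 3*b^2 + 4*b + 50*exp(b) + 48) + (5*b*exp(b) - 2*b - 20*exp(b) + 5)*(-b^3 - b^2*exp(b) + 2*b^2 + 2*b*exp(b) + 48*b + 48*exp(b)))/(-b^3 - b^2*exp(b) + 2*b^2 + 2*b*exp(b) + 48*b + 48*exp(b))^2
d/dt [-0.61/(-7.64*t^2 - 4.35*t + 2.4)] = (-9.3208*t - 2.6535)/(7.64*t^2 + 4.35*t - 2.4)^2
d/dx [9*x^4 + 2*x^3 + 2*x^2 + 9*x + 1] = 36*x^3 + 6*x^2 + 4*x + 9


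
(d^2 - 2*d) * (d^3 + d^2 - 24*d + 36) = d^5 - d^4 - 26*d^3 + 84*d^2 - 72*d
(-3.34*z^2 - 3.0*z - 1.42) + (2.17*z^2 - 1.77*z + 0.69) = -1.17*z^2 - 4.77*z - 0.73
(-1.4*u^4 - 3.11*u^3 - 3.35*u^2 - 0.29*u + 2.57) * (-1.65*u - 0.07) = 2.31*u^5 + 5.2295*u^4 + 5.7452*u^3 + 0.713*u^2 - 4.2202*u - 0.1799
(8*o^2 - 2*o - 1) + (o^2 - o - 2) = 9*o^2 - 3*o - 3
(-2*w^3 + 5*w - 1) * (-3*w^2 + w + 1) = 6*w^5 - 2*w^4 - 17*w^3 + 8*w^2 + 4*w - 1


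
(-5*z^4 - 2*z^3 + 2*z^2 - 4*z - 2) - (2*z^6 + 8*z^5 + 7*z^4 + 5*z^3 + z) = -2*z^6 - 8*z^5 - 12*z^4 - 7*z^3 + 2*z^2 - 5*z - 2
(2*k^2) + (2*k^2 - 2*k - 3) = 4*k^2 - 2*k - 3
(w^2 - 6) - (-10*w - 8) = w^2 + 10*w + 2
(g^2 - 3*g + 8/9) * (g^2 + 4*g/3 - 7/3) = g^4 - 5*g^3/3 - 49*g^2/9 + 221*g/27 - 56/27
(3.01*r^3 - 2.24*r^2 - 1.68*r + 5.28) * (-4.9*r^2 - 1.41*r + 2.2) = -14.749*r^5 + 6.7319*r^4 + 18.0124*r^3 - 28.4312*r^2 - 11.1408*r + 11.616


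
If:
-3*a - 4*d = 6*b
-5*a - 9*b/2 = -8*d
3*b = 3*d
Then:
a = 0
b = 0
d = 0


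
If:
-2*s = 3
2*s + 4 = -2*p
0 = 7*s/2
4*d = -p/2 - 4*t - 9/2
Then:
No Solution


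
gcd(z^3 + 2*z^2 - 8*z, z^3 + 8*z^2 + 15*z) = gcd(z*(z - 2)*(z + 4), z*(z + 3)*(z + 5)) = z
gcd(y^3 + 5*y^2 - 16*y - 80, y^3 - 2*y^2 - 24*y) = y + 4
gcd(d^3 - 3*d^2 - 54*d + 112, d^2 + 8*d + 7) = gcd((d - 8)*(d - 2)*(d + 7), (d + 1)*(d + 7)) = d + 7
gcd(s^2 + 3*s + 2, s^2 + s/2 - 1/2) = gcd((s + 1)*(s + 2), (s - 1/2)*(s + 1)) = s + 1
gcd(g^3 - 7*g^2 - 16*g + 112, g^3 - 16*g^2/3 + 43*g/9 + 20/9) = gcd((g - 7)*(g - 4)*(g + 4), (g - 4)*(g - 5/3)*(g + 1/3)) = g - 4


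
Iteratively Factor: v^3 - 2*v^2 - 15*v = (v + 3)*(v^2 - 5*v) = v*(v + 3)*(v - 5)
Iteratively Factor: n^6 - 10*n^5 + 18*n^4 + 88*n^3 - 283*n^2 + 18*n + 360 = (n - 4)*(n^5 - 6*n^4 - 6*n^3 + 64*n^2 - 27*n - 90) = (n - 5)*(n - 4)*(n^4 - n^3 - 11*n^2 + 9*n + 18) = (n - 5)*(n - 4)*(n + 3)*(n^3 - 4*n^2 + n + 6) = (n - 5)*(n - 4)*(n - 3)*(n + 3)*(n^2 - n - 2) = (n - 5)*(n - 4)*(n - 3)*(n + 1)*(n + 3)*(n - 2)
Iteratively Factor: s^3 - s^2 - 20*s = (s - 5)*(s^2 + 4*s) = s*(s - 5)*(s + 4)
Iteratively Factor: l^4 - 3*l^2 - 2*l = (l + 1)*(l^3 - l^2 - 2*l) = l*(l + 1)*(l^2 - l - 2) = l*(l - 2)*(l + 1)*(l + 1)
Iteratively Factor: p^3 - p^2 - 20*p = (p + 4)*(p^2 - 5*p) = (p - 5)*(p + 4)*(p)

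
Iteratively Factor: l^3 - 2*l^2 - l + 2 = (l - 2)*(l^2 - 1) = (l - 2)*(l + 1)*(l - 1)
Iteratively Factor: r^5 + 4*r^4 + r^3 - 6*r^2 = (r + 2)*(r^4 + 2*r^3 - 3*r^2) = r*(r + 2)*(r^3 + 2*r^2 - 3*r) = r*(r - 1)*(r + 2)*(r^2 + 3*r) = r*(r - 1)*(r + 2)*(r + 3)*(r)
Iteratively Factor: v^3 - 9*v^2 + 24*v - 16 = (v - 1)*(v^2 - 8*v + 16) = (v - 4)*(v - 1)*(v - 4)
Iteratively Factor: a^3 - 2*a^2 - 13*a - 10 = (a - 5)*(a^2 + 3*a + 2) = (a - 5)*(a + 1)*(a + 2)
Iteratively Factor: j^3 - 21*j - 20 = (j - 5)*(j^2 + 5*j + 4) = (j - 5)*(j + 4)*(j + 1)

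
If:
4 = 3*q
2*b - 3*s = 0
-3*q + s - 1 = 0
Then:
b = 15/2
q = 4/3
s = 5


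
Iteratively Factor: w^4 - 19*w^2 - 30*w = (w + 2)*(w^3 - 2*w^2 - 15*w) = w*(w + 2)*(w^2 - 2*w - 15) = w*(w - 5)*(w + 2)*(w + 3)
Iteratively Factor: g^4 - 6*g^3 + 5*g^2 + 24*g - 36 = (g - 2)*(g^3 - 4*g^2 - 3*g + 18) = (g - 2)*(g + 2)*(g^2 - 6*g + 9) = (g - 3)*(g - 2)*(g + 2)*(g - 3)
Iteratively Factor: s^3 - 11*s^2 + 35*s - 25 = (s - 5)*(s^2 - 6*s + 5) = (s - 5)^2*(s - 1)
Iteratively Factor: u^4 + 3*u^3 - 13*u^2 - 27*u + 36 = (u + 4)*(u^3 - u^2 - 9*u + 9) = (u - 3)*(u + 4)*(u^2 + 2*u - 3) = (u - 3)*(u + 3)*(u + 4)*(u - 1)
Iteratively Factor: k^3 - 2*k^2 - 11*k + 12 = (k - 4)*(k^2 + 2*k - 3) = (k - 4)*(k - 1)*(k + 3)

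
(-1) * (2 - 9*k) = 9*k - 2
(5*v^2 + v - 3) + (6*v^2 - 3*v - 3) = 11*v^2 - 2*v - 6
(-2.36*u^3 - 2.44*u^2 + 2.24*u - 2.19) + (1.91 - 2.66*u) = -2.36*u^3 - 2.44*u^2 - 0.42*u - 0.28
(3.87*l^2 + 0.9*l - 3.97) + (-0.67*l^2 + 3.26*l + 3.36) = 3.2*l^2 + 4.16*l - 0.61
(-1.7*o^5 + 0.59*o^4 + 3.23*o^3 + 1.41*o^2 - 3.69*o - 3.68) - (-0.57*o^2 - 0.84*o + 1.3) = -1.7*o^5 + 0.59*o^4 + 3.23*o^3 + 1.98*o^2 - 2.85*o - 4.98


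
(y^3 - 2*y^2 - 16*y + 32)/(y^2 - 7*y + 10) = (y^2 - 16)/(y - 5)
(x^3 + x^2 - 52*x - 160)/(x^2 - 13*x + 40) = (x^2 + 9*x + 20)/(x - 5)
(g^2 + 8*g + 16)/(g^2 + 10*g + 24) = (g + 4)/(g + 6)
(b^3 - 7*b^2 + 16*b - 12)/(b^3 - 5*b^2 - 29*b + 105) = (b^2 - 4*b + 4)/(b^2 - 2*b - 35)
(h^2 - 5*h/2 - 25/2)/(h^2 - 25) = (h + 5/2)/(h + 5)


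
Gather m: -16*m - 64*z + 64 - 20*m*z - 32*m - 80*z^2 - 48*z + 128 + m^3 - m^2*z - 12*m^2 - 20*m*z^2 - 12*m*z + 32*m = m^3 + m^2*(-z - 12) + m*(-20*z^2 - 32*z - 16) - 80*z^2 - 112*z + 192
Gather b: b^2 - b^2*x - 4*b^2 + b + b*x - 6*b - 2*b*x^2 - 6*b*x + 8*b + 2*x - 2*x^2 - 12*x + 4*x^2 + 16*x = b^2*(-x - 3) + b*(-2*x^2 - 5*x + 3) + 2*x^2 + 6*x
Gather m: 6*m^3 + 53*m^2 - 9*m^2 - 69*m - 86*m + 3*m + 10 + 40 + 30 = 6*m^3 + 44*m^2 - 152*m + 80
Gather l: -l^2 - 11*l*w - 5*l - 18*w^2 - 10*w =-l^2 + l*(-11*w - 5) - 18*w^2 - 10*w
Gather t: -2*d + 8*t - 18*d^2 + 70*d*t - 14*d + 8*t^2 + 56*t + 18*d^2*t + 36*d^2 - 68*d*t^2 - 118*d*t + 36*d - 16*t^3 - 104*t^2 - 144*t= 18*d^2 + 20*d - 16*t^3 + t^2*(-68*d - 96) + t*(18*d^2 - 48*d - 80)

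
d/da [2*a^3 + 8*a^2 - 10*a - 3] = 6*a^2 + 16*a - 10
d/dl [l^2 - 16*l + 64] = 2*l - 16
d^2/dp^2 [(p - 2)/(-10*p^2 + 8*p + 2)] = (4*(p - 2)*(5*p - 2)^2 + (15*p - 14)*(-5*p^2 + 4*p + 1))/(-5*p^2 + 4*p + 1)^3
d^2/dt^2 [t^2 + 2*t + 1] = 2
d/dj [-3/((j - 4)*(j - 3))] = 3*(2*j - 7)/((j - 4)^2*(j - 3)^2)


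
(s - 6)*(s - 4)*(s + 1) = s^3 - 9*s^2 + 14*s + 24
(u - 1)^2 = u^2 - 2*u + 1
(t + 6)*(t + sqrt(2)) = t^2 + sqrt(2)*t + 6*t + 6*sqrt(2)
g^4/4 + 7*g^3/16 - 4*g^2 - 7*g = g*(g/4 + 1)*(g - 4)*(g + 7/4)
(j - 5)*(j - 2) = j^2 - 7*j + 10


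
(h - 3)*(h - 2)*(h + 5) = h^3 - 19*h + 30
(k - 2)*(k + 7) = k^2 + 5*k - 14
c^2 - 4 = (c - 2)*(c + 2)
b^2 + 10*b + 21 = (b + 3)*(b + 7)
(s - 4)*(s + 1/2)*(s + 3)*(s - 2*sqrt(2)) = s^4 - 2*sqrt(2)*s^3 - s^3/2 - 25*s^2/2 + sqrt(2)*s^2 - 6*s + 25*sqrt(2)*s + 12*sqrt(2)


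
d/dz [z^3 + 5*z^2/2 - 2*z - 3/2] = 3*z^2 + 5*z - 2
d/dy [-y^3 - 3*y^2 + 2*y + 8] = -3*y^2 - 6*y + 2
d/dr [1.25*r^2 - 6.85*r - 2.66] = 2.5*r - 6.85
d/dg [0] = 0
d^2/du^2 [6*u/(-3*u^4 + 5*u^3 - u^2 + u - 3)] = 12*(-u*(12*u^3 - 15*u^2 + 2*u - 1)^2 + (12*u^3 - 15*u^2 + u*(18*u^2 - 15*u + 1) + 2*u - 1)*(3*u^4 - 5*u^3 + u^2 - u + 3))/(3*u^4 - 5*u^3 + u^2 - u + 3)^3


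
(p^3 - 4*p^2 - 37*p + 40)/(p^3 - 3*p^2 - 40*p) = (p - 1)/p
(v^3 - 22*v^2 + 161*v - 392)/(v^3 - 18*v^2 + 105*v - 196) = (v - 8)/(v - 4)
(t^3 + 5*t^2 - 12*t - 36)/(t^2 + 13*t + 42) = (t^2 - t - 6)/(t + 7)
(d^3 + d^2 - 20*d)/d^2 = d + 1 - 20/d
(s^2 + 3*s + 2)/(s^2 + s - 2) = (s + 1)/(s - 1)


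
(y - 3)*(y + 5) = y^2 + 2*y - 15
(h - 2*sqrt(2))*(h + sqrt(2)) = h^2 - sqrt(2)*h - 4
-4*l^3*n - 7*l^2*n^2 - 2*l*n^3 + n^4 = n*(-4*l + n)*(l + n)^2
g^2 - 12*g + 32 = (g - 8)*(g - 4)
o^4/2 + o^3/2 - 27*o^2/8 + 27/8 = (o/2 + 1/2)*(o - 3/2)^2*(o + 3)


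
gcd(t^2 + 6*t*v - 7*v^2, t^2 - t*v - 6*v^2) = 1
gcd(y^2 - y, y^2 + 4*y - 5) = y - 1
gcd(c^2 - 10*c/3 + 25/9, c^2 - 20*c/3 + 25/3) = c - 5/3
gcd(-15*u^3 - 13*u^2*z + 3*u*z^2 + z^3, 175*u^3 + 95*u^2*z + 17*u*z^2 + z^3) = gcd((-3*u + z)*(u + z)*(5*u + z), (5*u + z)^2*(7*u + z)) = 5*u + z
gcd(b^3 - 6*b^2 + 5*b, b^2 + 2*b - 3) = b - 1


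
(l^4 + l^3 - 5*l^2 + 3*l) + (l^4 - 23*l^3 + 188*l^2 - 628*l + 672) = 2*l^4 - 22*l^3 + 183*l^2 - 625*l + 672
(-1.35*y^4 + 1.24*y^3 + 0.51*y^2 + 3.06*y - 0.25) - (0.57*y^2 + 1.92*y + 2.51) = -1.35*y^4 + 1.24*y^3 - 0.0599999999999999*y^2 + 1.14*y - 2.76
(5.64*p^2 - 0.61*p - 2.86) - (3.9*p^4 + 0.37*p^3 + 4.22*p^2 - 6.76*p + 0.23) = -3.9*p^4 - 0.37*p^3 + 1.42*p^2 + 6.15*p - 3.09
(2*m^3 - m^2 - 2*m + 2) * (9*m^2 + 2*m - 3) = 18*m^5 - 5*m^4 - 26*m^3 + 17*m^2 + 10*m - 6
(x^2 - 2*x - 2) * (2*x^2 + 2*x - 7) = 2*x^4 - 2*x^3 - 15*x^2 + 10*x + 14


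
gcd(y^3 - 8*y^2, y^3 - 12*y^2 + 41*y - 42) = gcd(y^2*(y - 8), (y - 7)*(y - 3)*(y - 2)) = 1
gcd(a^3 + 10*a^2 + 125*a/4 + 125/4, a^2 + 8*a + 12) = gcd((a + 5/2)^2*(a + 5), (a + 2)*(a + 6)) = 1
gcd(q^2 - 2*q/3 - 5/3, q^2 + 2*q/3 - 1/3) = q + 1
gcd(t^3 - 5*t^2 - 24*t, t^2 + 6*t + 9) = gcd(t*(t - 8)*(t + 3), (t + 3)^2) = t + 3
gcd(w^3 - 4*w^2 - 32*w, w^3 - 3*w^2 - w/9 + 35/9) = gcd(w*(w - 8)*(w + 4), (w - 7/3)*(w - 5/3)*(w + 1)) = 1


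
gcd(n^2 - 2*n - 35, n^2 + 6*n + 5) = n + 5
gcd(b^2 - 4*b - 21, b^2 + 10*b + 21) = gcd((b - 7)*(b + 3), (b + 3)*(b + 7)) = b + 3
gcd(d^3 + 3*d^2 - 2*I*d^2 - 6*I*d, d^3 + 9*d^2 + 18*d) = d^2 + 3*d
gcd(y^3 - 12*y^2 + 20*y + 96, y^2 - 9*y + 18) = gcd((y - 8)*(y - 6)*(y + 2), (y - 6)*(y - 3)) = y - 6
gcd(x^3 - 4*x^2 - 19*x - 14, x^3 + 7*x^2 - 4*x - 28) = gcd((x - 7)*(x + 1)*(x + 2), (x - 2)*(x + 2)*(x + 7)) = x + 2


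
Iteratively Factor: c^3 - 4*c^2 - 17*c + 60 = (c + 4)*(c^2 - 8*c + 15) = (c - 5)*(c + 4)*(c - 3)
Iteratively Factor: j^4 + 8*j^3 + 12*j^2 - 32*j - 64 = (j - 2)*(j^3 + 10*j^2 + 32*j + 32) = (j - 2)*(j + 4)*(j^2 + 6*j + 8) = (j - 2)*(j + 2)*(j + 4)*(j + 4)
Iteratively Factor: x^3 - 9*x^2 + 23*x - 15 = (x - 3)*(x^2 - 6*x + 5) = (x - 5)*(x - 3)*(x - 1)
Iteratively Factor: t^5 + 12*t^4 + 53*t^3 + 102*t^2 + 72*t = (t)*(t^4 + 12*t^3 + 53*t^2 + 102*t + 72) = t*(t + 3)*(t^3 + 9*t^2 + 26*t + 24) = t*(t + 3)*(t + 4)*(t^2 + 5*t + 6) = t*(t + 3)^2*(t + 4)*(t + 2)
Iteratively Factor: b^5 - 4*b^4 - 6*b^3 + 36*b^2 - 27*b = (b)*(b^4 - 4*b^3 - 6*b^2 + 36*b - 27) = b*(b - 1)*(b^3 - 3*b^2 - 9*b + 27) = b*(b - 3)*(b - 1)*(b^2 - 9) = b*(b - 3)^2*(b - 1)*(b + 3)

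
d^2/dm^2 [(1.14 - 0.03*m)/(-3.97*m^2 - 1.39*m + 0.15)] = ((8.9682 - 0.7146*m)*(3.97*m^2 + 1.39*m - 0.15) + (0.03*m - 1.14)*(7.94*m + 1.39)*(15.88*m + 2.78))/(3.97*m^2 + 1.39*m - 0.15)^3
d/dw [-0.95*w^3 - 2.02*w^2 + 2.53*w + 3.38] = -2.85*w^2 - 4.04*w + 2.53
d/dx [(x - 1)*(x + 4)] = 2*x + 3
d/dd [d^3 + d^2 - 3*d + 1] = 3*d^2 + 2*d - 3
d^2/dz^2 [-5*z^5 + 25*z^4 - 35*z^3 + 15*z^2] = -100*z^3 + 300*z^2 - 210*z + 30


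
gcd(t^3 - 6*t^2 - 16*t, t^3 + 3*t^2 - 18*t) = t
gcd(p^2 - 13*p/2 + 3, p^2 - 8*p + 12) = p - 6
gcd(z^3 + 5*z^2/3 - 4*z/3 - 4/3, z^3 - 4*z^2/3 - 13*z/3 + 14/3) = z^2 + z - 2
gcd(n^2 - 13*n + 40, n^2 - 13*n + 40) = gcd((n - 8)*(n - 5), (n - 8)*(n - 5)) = n^2 - 13*n + 40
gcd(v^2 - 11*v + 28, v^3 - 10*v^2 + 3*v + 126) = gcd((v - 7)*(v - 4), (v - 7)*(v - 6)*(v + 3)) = v - 7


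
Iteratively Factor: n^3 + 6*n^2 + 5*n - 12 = (n + 3)*(n^2 + 3*n - 4) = (n - 1)*(n + 3)*(n + 4)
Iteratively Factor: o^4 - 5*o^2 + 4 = (o + 1)*(o^3 - o^2 - 4*o + 4) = (o - 1)*(o + 1)*(o^2 - 4) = (o - 2)*(o - 1)*(o + 1)*(o + 2)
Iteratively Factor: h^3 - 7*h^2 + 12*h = (h - 3)*(h^2 - 4*h) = h*(h - 3)*(h - 4)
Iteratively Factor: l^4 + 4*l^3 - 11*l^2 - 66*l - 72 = (l + 3)*(l^3 + l^2 - 14*l - 24) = (l + 2)*(l + 3)*(l^2 - l - 12) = (l + 2)*(l + 3)^2*(l - 4)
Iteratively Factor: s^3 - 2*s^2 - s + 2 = (s - 1)*(s^2 - s - 2) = (s - 1)*(s + 1)*(s - 2)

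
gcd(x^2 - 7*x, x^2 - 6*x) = x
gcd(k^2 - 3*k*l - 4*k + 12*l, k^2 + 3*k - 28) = k - 4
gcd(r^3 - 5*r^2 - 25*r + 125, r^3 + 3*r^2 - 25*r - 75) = r^2 - 25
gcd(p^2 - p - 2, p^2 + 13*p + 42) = 1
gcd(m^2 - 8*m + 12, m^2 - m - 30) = m - 6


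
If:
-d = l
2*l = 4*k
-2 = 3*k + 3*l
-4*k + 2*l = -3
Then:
No Solution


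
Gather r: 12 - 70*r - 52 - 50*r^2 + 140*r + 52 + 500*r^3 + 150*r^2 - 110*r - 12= 500*r^3 + 100*r^2 - 40*r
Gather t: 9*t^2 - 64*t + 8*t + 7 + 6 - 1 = 9*t^2 - 56*t + 12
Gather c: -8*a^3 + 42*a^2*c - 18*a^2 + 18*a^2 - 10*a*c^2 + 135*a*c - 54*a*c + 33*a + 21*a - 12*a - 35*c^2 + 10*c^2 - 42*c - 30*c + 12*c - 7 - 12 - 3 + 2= -8*a^3 + 42*a + c^2*(-10*a - 25) + c*(42*a^2 + 81*a - 60) - 20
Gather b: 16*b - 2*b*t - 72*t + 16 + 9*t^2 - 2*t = b*(16 - 2*t) + 9*t^2 - 74*t + 16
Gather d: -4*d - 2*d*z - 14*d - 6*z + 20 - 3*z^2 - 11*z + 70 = d*(-2*z - 18) - 3*z^2 - 17*z + 90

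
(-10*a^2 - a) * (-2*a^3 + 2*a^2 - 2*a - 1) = 20*a^5 - 18*a^4 + 18*a^3 + 12*a^2 + a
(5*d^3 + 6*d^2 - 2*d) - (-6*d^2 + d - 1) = 5*d^3 + 12*d^2 - 3*d + 1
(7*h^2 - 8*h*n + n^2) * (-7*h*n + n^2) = -49*h^3*n + 63*h^2*n^2 - 15*h*n^3 + n^4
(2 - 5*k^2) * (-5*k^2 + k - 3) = 25*k^4 - 5*k^3 + 5*k^2 + 2*k - 6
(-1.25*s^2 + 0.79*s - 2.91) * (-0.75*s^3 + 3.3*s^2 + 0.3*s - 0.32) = 0.9375*s^5 - 4.7175*s^4 + 4.4145*s^3 - 8.966*s^2 - 1.1258*s + 0.9312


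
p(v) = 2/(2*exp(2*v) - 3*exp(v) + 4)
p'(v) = 2*(-4*exp(2*v) + 3*exp(v))/(2*exp(2*v) - 3*exp(v) + 4)^2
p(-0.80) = 0.65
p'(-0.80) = 0.12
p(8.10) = 0.00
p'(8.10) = -0.00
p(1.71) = 0.04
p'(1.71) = -0.09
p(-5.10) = 0.50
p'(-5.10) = 0.00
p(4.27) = 0.00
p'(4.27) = -0.00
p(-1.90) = 0.56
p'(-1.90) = 0.06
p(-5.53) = 0.50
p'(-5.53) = 0.00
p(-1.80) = 0.56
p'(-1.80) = 0.06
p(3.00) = 0.00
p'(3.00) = -0.00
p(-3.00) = 0.52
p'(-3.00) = 0.02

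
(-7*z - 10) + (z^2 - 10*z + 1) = z^2 - 17*z - 9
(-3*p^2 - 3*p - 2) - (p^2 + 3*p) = -4*p^2 - 6*p - 2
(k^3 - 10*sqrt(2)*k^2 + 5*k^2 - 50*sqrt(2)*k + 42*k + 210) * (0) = 0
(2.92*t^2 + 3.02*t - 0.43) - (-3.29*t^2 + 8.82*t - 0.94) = 6.21*t^2 - 5.8*t + 0.51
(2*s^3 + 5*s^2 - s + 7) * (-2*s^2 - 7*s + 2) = -4*s^5 - 24*s^4 - 29*s^3 + 3*s^2 - 51*s + 14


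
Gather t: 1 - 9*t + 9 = 10 - 9*t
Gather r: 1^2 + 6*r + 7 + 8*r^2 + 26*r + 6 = 8*r^2 + 32*r + 14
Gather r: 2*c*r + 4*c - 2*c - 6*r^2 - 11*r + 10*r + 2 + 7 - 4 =2*c - 6*r^2 + r*(2*c - 1) + 5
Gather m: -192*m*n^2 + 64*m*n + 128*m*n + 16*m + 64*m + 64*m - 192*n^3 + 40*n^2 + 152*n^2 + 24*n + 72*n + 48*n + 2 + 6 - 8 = m*(-192*n^2 + 192*n + 144) - 192*n^3 + 192*n^2 + 144*n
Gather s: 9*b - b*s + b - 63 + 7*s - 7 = 10*b + s*(7 - b) - 70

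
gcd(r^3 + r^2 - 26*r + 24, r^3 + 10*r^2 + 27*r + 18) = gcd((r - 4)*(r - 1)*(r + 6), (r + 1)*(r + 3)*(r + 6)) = r + 6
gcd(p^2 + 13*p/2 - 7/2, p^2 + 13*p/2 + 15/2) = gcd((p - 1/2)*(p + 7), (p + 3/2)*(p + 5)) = 1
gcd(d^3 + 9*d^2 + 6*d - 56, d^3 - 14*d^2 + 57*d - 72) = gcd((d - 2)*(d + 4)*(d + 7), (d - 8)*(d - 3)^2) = 1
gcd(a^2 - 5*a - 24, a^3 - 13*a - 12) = a + 3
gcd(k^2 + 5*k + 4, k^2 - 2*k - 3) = k + 1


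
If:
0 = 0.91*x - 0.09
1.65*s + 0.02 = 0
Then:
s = -0.01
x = 0.10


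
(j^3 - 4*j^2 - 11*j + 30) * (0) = 0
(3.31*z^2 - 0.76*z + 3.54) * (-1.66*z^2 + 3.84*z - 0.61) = -5.4946*z^4 + 13.972*z^3 - 10.8139*z^2 + 14.0572*z - 2.1594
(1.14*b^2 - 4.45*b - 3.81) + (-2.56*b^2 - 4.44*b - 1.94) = -1.42*b^2 - 8.89*b - 5.75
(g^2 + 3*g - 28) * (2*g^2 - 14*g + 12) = 2*g^4 - 8*g^3 - 86*g^2 + 428*g - 336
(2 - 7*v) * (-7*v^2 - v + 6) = 49*v^3 - 7*v^2 - 44*v + 12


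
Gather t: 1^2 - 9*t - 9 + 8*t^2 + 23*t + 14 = 8*t^2 + 14*t + 6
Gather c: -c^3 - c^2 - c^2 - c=-c^3 - 2*c^2 - c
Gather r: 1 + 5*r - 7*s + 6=5*r - 7*s + 7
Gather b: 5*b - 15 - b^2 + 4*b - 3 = -b^2 + 9*b - 18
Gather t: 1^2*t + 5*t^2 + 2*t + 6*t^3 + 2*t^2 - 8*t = 6*t^3 + 7*t^2 - 5*t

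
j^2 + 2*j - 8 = (j - 2)*(j + 4)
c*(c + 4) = c^2 + 4*c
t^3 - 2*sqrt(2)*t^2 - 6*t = t*(t - 3*sqrt(2))*(t + sqrt(2))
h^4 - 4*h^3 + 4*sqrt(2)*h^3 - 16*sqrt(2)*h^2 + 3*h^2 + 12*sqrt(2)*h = h*(h - 3)*(h - 1)*(h + 4*sqrt(2))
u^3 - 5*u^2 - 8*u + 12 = (u - 6)*(u - 1)*(u + 2)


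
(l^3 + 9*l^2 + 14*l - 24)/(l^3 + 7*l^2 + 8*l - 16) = (l + 6)/(l + 4)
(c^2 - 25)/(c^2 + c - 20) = (c - 5)/(c - 4)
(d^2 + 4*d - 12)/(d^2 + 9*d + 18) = (d - 2)/(d + 3)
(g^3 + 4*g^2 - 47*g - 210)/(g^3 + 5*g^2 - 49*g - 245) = (g + 6)/(g + 7)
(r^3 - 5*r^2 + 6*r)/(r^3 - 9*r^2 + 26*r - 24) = r/(r - 4)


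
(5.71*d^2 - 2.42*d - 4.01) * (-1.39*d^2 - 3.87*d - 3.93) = -7.9369*d^4 - 18.7339*d^3 - 7.501*d^2 + 25.0293*d + 15.7593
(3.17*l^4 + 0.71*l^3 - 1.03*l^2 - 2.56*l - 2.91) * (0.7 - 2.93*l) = -9.2881*l^5 + 0.1387*l^4 + 3.5149*l^3 + 6.7798*l^2 + 6.7343*l - 2.037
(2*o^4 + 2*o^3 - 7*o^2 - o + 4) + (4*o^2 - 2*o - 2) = 2*o^4 + 2*o^3 - 3*o^2 - 3*o + 2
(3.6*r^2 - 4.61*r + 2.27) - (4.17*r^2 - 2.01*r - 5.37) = -0.57*r^2 - 2.6*r + 7.64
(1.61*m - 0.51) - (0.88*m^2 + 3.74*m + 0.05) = -0.88*m^2 - 2.13*m - 0.56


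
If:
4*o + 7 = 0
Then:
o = -7/4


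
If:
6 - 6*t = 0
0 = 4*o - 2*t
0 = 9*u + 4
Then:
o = 1/2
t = 1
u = -4/9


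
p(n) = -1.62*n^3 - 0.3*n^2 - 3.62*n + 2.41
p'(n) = -4.86*n^2 - 0.6*n - 3.62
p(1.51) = -9.32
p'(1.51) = -15.61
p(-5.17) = 236.97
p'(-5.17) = -130.42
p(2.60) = -37.50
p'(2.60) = -38.03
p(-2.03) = 22.07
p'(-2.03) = -22.43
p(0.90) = -2.27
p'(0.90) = -8.10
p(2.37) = -29.42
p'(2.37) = -32.34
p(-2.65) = 40.04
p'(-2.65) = -36.16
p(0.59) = -0.16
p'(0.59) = -5.67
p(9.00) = -1235.45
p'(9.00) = -402.68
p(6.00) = -380.03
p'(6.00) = -182.18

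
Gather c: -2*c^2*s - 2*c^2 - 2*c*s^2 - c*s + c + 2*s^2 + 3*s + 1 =c^2*(-2*s - 2) + c*(-2*s^2 - s + 1) + 2*s^2 + 3*s + 1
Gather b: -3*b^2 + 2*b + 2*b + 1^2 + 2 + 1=-3*b^2 + 4*b + 4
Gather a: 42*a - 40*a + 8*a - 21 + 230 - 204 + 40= 10*a + 45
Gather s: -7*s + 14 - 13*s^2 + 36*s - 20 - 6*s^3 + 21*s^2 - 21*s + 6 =-6*s^3 + 8*s^2 + 8*s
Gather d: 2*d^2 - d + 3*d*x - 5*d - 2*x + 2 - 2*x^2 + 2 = 2*d^2 + d*(3*x - 6) - 2*x^2 - 2*x + 4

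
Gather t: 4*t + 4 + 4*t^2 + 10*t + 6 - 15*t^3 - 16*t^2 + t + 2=-15*t^3 - 12*t^2 + 15*t + 12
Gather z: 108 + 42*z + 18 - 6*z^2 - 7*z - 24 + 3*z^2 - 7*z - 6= -3*z^2 + 28*z + 96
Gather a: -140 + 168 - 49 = -21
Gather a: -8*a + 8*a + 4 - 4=0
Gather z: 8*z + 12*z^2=12*z^2 + 8*z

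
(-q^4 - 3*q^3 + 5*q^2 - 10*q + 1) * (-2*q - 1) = 2*q^5 + 7*q^4 - 7*q^3 + 15*q^2 + 8*q - 1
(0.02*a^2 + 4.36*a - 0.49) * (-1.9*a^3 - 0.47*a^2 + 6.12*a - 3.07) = -0.038*a^5 - 8.2934*a^4 - 0.9958*a^3 + 26.8521*a^2 - 16.384*a + 1.5043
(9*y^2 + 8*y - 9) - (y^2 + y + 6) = 8*y^2 + 7*y - 15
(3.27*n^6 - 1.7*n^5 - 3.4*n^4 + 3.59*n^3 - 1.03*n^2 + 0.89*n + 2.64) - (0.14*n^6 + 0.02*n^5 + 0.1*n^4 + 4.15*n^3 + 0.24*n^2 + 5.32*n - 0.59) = 3.13*n^6 - 1.72*n^5 - 3.5*n^4 - 0.56*n^3 - 1.27*n^2 - 4.43*n + 3.23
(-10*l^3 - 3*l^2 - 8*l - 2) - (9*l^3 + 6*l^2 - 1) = -19*l^3 - 9*l^2 - 8*l - 1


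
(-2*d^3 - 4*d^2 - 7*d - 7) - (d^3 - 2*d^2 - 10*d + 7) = -3*d^3 - 2*d^2 + 3*d - 14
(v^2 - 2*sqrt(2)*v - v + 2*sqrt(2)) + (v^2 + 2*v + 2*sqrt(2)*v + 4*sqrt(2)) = 2*v^2 + v + 6*sqrt(2)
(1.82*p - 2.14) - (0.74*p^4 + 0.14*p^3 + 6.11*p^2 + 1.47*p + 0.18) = -0.74*p^4 - 0.14*p^3 - 6.11*p^2 + 0.35*p - 2.32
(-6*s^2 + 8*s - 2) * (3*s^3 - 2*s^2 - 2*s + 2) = -18*s^5 + 36*s^4 - 10*s^3 - 24*s^2 + 20*s - 4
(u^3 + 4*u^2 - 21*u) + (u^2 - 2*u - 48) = u^3 + 5*u^2 - 23*u - 48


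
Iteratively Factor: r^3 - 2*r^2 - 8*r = (r + 2)*(r^2 - 4*r) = r*(r + 2)*(r - 4)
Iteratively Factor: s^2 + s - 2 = (s - 1)*(s + 2)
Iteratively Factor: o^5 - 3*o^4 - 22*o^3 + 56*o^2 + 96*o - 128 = (o - 1)*(o^4 - 2*o^3 - 24*o^2 + 32*o + 128) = (o - 1)*(o + 4)*(o^3 - 6*o^2 + 32) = (o - 4)*(o - 1)*(o + 4)*(o^2 - 2*o - 8) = (o - 4)^2*(o - 1)*(o + 4)*(o + 2)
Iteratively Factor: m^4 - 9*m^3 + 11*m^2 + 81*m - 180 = (m - 5)*(m^3 - 4*m^2 - 9*m + 36) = (m - 5)*(m - 3)*(m^2 - m - 12) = (m - 5)*(m - 4)*(m - 3)*(m + 3)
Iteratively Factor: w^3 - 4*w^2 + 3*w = (w)*(w^2 - 4*w + 3) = w*(w - 3)*(w - 1)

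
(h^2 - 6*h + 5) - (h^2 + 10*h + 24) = -16*h - 19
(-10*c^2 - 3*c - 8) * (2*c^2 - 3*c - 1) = -20*c^4 + 24*c^3 + 3*c^2 + 27*c + 8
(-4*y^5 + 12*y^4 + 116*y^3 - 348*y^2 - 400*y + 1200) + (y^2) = -4*y^5 + 12*y^4 + 116*y^3 - 347*y^2 - 400*y + 1200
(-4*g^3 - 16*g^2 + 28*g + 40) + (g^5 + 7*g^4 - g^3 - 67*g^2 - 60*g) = g^5 + 7*g^4 - 5*g^3 - 83*g^2 - 32*g + 40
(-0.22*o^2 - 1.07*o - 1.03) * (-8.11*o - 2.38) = 1.7842*o^3 + 9.2013*o^2 + 10.8999*o + 2.4514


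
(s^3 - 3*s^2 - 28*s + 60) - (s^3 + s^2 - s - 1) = -4*s^2 - 27*s + 61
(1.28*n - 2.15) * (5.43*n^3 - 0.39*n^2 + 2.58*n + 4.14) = 6.9504*n^4 - 12.1737*n^3 + 4.1409*n^2 - 0.2478*n - 8.901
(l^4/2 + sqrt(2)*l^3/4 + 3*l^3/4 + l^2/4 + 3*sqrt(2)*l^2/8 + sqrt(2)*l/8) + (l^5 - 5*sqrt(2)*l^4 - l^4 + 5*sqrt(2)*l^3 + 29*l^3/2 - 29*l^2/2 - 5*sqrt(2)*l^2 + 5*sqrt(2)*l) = l^5 - 5*sqrt(2)*l^4 - l^4/2 + 21*sqrt(2)*l^3/4 + 61*l^3/4 - 57*l^2/4 - 37*sqrt(2)*l^2/8 + 41*sqrt(2)*l/8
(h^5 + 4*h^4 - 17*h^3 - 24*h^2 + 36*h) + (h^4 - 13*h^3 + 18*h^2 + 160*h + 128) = h^5 + 5*h^4 - 30*h^3 - 6*h^2 + 196*h + 128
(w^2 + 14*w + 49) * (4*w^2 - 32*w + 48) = 4*w^4 + 24*w^3 - 204*w^2 - 896*w + 2352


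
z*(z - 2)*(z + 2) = z^3 - 4*z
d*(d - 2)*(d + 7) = d^3 + 5*d^2 - 14*d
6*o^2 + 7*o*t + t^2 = (o + t)*(6*o + t)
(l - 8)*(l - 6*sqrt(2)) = l^2 - 6*sqrt(2)*l - 8*l + 48*sqrt(2)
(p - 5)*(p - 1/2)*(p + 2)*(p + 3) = p^4 - p^3/2 - 19*p^2 - 41*p/2 + 15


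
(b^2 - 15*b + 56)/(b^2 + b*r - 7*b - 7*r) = (b - 8)/(b + r)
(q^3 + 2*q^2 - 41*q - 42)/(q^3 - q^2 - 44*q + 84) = (q + 1)/(q - 2)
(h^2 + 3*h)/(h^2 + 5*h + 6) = h/(h + 2)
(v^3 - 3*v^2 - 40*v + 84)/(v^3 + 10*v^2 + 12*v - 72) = (v - 7)/(v + 6)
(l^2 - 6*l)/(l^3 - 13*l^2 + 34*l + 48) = l/(l^2 - 7*l - 8)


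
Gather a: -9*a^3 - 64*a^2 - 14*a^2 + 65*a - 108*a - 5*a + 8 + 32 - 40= -9*a^3 - 78*a^2 - 48*a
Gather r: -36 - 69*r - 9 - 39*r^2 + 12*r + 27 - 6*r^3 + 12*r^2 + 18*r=-6*r^3 - 27*r^2 - 39*r - 18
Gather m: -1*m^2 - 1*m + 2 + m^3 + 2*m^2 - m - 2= m^3 + m^2 - 2*m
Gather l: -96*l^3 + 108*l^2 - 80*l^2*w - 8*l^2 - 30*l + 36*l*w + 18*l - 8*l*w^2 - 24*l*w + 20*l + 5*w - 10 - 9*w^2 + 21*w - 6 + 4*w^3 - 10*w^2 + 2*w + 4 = -96*l^3 + l^2*(100 - 80*w) + l*(-8*w^2 + 12*w + 8) + 4*w^3 - 19*w^2 + 28*w - 12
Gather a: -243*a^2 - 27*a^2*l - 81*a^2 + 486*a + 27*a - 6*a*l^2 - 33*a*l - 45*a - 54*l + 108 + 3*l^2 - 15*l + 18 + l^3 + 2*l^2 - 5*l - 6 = a^2*(-27*l - 324) + a*(-6*l^2 - 33*l + 468) + l^3 + 5*l^2 - 74*l + 120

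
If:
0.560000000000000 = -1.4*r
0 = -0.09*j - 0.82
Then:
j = -9.11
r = -0.40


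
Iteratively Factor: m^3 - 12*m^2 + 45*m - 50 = (m - 5)*(m^2 - 7*m + 10) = (m - 5)*(m - 2)*(m - 5)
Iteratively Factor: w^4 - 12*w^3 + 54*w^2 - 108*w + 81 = (w - 3)*(w^3 - 9*w^2 + 27*w - 27) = (w - 3)^2*(w^2 - 6*w + 9) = (w - 3)^3*(w - 3)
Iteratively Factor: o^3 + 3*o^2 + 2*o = (o + 2)*(o^2 + o) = (o + 1)*(o + 2)*(o)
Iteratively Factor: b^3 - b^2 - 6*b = (b - 3)*(b^2 + 2*b) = b*(b - 3)*(b + 2)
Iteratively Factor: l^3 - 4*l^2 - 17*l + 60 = (l - 3)*(l^2 - l - 20) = (l - 5)*(l - 3)*(l + 4)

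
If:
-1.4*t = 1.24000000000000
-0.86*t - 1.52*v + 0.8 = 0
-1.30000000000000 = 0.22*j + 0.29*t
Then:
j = -4.74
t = -0.89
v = 1.03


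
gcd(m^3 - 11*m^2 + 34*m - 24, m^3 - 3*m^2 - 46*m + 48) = m - 1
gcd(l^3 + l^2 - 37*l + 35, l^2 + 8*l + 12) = 1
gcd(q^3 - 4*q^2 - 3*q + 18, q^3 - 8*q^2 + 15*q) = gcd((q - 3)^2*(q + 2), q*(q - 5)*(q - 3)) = q - 3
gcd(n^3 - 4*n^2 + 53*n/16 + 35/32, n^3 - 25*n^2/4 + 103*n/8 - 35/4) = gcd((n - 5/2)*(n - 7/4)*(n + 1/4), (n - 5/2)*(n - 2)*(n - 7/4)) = n^2 - 17*n/4 + 35/8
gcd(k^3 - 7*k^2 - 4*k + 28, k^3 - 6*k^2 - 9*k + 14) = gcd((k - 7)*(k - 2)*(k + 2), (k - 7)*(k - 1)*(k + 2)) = k^2 - 5*k - 14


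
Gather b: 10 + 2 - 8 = 4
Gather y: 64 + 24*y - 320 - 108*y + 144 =-84*y - 112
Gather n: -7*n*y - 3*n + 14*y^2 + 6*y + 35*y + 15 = n*(-7*y - 3) + 14*y^2 + 41*y + 15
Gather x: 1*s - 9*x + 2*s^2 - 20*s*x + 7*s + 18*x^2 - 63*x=2*s^2 + 8*s + 18*x^2 + x*(-20*s - 72)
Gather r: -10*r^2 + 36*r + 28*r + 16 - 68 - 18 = -10*r^2 + 64*r - 70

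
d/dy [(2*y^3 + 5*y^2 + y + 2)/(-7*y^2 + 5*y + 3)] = (-14*y^4 + 20*y^3 + 50*y^2 + 58*y - 7)/(49*y^4 - 70*y^3 - 17*y^2 + 30*y + 9)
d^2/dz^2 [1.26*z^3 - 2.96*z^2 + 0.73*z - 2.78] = 7.56*z - 5.92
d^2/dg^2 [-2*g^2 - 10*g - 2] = -4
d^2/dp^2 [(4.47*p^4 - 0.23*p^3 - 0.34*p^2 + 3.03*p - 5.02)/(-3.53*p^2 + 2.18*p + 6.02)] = (-111.400446*p^6 + 206.390628*p^5 + 442.481724000001*p^4 - 996.918674*p^3 - 1507.150956*p^2 - 568.109604*p + 365.242608)/(43.986977*p^6 - 81.494286*p^5 - 174.715938*p^4 + 267.597616*p^3 + 297.957492*p^2 - 237.012216*p - 218.167208)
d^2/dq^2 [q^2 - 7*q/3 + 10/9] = 2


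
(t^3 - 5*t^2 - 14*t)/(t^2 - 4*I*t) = (t^2 - 5*t - 14)/(t - 4*I)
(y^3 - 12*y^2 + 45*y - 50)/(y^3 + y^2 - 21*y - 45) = (y^2 - 7*y + 10)/(y^2 + 6*y + 9)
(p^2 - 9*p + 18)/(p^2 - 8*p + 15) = (p - 6)/(p - 5)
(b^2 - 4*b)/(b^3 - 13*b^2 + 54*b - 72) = b/(b^2 - 9*b + 18)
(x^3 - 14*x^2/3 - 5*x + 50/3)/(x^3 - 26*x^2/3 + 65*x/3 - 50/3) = (x + 2)/(x - 2)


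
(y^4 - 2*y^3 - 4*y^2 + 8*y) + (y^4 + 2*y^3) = 2*y^4 - 4*y^2 + 8*y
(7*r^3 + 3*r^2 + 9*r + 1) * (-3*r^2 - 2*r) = -21*r^5 - 23*r^4 - 33*r^3 - 21*r^2 - 2*r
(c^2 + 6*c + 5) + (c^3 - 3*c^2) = c^3 - 2*c^2 + 6*c + 5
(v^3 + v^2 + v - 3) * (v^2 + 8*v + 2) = v^5 + 9*v^4 + 11*v^3 + 7*v^2 - 22*v - 6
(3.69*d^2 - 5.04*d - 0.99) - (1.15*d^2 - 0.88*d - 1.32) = 2.54*d^2 - 4.16*d + 0.33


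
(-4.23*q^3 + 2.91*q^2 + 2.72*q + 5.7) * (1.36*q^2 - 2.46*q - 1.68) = -5.7528*q^5 + 14.3634*q^4 + 3.647*q^3 - 3.828*q^2 - 18.5916*q - 9.576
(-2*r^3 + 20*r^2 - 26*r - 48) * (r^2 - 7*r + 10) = -2*r^5 + 34*r^4 - 186*r^3 + 334*r^2 + 76*r - 480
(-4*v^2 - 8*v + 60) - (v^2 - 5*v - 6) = -5*v^2 - 3*v + 66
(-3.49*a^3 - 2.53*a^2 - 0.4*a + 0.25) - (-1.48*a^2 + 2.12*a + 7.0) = -3.49*a^3 - 1.05*a^2 - 2.52*a - 6.75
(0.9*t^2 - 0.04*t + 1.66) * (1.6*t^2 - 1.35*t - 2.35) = 1.44*t^4 - 1.279*t^3 + 0.595*t^2 - 2.147*t - 3.901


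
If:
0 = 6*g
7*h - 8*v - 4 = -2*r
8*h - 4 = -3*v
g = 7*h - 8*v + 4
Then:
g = 0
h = 4/17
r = 4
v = 12/17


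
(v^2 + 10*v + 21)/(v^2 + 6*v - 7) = (v + 3)/(v - 1)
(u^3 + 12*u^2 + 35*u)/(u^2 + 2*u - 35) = u*(u + 5)/(u - 5)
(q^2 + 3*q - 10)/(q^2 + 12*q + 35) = (q - 2)/(q + 7)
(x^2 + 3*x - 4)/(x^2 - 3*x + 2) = (x + 4)/(x - 2)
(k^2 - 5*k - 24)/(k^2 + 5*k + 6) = (k - 8)/(k + 2)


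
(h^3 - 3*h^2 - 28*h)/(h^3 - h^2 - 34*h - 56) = h/(h + 2)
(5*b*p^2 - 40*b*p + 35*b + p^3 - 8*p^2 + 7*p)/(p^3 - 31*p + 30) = (5*b*p - 35*b + p^2 - 7*p)/(p^2 + p - 30)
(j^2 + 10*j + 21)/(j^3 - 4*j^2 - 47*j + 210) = (j + 3)/(j^2 - 11*j + 30)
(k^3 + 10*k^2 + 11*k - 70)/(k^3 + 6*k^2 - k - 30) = (k + 7)/(k + 3)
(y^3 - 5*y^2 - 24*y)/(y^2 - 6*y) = (y^2 - 5*y - 24)/(y - 6)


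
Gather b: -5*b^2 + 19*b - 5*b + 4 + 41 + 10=-5*b^2 + 14*b + 55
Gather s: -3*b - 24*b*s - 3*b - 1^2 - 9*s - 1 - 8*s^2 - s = -6*b - 8*s^2 + s*(-24*b - 10) - 2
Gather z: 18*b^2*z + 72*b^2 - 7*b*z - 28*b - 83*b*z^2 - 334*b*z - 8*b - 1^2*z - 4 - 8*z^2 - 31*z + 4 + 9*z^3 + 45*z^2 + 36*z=72*b^2 - 36*b + 9*z^3 + z^2*(37 - 83*b) + z*(18*b^2 - 341*b + 4)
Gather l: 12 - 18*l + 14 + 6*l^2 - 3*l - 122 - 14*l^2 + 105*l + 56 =-8*l^2 + 84*l - 40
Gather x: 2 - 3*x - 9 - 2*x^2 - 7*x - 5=-2*x^2 - 10*x - 12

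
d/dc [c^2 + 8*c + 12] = 2*c + 8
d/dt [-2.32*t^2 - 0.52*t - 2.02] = -4.64*t - 0.52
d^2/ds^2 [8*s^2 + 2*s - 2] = 16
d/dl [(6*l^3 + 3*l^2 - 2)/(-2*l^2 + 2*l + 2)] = (-3*l^4 + 6*l^3 + 21*l^2/2 + l + 1)/(l^4 - 2*l^3 - l^2 + 2*l + 1)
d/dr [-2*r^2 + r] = 1 - 4*r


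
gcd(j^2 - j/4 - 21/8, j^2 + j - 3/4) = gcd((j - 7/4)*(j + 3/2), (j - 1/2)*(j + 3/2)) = j + 3/2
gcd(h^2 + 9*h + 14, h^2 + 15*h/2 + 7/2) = h + 7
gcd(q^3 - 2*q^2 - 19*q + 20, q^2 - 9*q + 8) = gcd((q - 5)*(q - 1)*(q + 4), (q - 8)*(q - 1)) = q - 1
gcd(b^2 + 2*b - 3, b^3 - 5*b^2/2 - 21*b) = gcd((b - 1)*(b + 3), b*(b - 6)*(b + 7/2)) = 1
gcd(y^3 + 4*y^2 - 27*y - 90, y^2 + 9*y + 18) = y^2 + 9*y + 18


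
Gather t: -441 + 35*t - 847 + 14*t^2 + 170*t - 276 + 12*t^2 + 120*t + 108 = 26*t^2 + 325*t - 1456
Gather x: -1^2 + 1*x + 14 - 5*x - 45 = -4*x - 32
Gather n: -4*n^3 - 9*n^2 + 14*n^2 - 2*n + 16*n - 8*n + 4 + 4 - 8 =-4*n^3 + 5*n^2 + 6*n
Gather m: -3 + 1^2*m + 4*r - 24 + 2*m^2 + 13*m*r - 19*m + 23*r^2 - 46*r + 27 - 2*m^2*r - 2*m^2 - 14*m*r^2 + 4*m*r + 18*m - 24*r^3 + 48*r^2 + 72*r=-2*m^2*r + m*(-14*r^2 + 17*r) - 24*r^3 + 71*r^2 + 30*r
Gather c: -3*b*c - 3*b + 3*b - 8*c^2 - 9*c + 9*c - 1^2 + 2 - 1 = -3*b*c - 8*c^2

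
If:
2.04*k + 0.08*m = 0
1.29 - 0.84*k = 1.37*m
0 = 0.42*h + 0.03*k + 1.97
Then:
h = -4.69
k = -0.04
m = 0.96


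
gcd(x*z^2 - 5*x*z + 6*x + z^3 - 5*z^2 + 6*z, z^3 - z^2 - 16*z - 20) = 1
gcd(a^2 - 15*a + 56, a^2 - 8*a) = a - 8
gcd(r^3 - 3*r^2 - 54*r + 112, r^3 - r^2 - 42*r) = 1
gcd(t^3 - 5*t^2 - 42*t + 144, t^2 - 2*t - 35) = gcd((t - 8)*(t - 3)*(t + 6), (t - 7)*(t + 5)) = 1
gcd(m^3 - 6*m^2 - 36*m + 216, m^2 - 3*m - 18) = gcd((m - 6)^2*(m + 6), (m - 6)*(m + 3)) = m - 6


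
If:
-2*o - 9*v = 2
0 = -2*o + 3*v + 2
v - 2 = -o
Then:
No Solution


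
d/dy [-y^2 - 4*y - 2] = -2*y - 4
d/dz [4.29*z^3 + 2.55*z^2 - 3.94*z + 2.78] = 12.87*z^2 + 5.1*z - 3.94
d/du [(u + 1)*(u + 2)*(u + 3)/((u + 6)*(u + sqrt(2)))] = (-(u + 1)*(u + 2)*(u + 3)*(u + 6) - (u + 1)*(u + 2)*(u + 3)*(u + sqrt(2)) + (u + 6)*(u + sqrt(2))*((u + 1)*(u + 2) + (u + 1)*(u + 3) + (u + 2)*(u + 3)))/((u + 6)^2*(u + sqrt(2))^2)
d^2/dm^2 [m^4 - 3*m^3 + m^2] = 12*m^2 - 18*m + 2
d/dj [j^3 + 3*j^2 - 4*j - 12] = 3*j^2 + 6*j - 4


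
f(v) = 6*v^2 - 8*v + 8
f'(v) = 12*v - 8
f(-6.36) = 301.58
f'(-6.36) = -84.32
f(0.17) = 6.81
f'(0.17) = -5.96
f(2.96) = 36.89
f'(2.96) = 27.52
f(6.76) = 228.11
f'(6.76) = 73.12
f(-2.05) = 49.62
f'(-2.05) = -32.60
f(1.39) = 8.47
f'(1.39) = 8.68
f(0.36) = 5.90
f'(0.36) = -3.68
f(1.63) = 10.90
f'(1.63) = 11.56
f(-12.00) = 968.00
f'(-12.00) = -152.00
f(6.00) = 176.00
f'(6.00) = 64.00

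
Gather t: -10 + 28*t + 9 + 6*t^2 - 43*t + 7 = 6*t^2 - 15*t + 6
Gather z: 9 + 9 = 18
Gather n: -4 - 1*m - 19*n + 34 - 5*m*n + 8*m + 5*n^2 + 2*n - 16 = 7*m + 5*n^2 + n*(-5*m - 17) + 14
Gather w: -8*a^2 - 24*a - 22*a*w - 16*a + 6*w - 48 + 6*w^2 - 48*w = -8*a^2 - 40*a + 6*w^2 + w*(-22*a - 42) - 48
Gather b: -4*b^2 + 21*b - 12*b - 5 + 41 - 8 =-4*b^2 + 9*b + 28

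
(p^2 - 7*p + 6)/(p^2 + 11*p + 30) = (p^2 - 7*p + 6)/(p^2 + 11*p + 30)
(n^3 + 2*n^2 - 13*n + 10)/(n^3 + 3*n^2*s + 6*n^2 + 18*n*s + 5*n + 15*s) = (n^2 - 3*n + 2)/(n^2 + 3*n*s + n + 3*s)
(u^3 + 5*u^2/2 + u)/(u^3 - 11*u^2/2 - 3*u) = (u + 2)/(u - 6)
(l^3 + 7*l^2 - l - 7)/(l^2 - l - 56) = (l^2 - 1)/(l - 8)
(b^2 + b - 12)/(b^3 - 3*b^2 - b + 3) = (b + 4)/(b^2 - 1)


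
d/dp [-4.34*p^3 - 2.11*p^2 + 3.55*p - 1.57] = -13.02*p^2 - 4.22*p + 3.55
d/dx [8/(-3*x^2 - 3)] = 16*x/(3*(x^2 + 1)^2)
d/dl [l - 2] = 1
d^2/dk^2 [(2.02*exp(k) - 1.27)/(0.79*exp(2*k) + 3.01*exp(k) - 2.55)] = (1.260682*exp(4*k) - 7.973786*exp(3*k) + 15.355941*exp(2*k) - 6.235477*exp(k) + 3.387165)*exp(k)/(0.493039*exp(6*k) + 5.635623*exp(5*k) + 16.698072*exp(4*k) - 9.110969*exp(3*k) - 53.89884*exp(2*k) + 58.717575*exp(k) - 16.581375)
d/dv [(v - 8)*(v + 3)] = 2*v - 5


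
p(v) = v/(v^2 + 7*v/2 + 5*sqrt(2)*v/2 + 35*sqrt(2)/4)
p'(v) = v*(-2*v - 5*sqrt(2)/2 - 7/2)/(v^2 + 7*v/2 + 5*sqrt(2)*v/2 + 35*sqrt(2)/4)^2 + 1/(v^2 + 7*v/2 + 5*sqrt(2)*v/2 + 35*sqrt(2)/4) = 2*(-4*v^2 + 35*sqrt(2))/(8*v^4 + 56*v^3 + 40*sqrt(2)*v^3 + 198*v^2 + 280*sqrt(2)*v^2 + 490*sqrt(2)*v + 700*v + 1225)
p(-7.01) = -0.57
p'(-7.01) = -0.25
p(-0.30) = -0.03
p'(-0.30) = 0.11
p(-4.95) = -2.41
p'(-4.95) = -2.88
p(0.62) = 0.04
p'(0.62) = 0.04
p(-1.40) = -0.31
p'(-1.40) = 0.52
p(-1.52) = -0.38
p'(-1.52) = 0.63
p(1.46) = 0.06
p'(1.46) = 0.02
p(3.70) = 0.07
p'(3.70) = 0.00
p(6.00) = 0.07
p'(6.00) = 0.00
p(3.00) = 0.07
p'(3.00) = 0.00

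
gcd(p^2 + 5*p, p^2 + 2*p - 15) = p + 5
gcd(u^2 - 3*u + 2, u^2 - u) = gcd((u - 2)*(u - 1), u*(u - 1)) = u - 1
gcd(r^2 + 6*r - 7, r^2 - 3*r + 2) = r - 1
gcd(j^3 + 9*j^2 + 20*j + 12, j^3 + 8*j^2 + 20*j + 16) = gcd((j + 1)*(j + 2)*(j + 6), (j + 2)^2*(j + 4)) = j + 2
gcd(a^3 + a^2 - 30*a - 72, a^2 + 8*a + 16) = a + 4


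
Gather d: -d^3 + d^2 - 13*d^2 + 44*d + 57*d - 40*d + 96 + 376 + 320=-d^3 - 12*d^2 + 61*d + 792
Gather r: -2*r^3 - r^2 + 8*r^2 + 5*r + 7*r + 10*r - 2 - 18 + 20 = -2*r^3 + 7*r^2 + 22*r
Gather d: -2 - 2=-4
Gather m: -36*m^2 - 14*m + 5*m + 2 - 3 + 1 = -36*m^2 - 9*m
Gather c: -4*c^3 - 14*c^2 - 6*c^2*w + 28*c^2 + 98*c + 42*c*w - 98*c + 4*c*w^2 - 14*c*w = -4*c^3 + c^2*(14 - 6*w) + c*(4*w^2 + 28*w)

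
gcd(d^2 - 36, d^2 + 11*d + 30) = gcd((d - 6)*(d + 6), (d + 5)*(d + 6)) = d + 6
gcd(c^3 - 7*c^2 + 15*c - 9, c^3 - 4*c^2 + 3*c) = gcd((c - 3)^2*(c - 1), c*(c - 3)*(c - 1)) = c^2 - 4*c + 3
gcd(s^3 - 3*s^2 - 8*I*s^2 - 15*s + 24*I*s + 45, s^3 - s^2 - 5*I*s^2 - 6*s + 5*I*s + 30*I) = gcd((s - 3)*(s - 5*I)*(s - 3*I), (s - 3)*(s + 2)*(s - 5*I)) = s^2 + s*(-3 - 5*I) + 15*I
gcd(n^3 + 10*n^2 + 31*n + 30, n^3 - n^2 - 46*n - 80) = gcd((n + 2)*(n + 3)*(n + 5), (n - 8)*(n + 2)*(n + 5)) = n^2 + 7*n + 10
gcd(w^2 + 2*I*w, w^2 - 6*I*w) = w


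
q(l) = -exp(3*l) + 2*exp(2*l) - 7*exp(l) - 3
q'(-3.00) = -0.34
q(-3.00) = -3.34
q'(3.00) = -22836.14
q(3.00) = -7439.83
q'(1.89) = -741.18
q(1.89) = -251.74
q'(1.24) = -100.22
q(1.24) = -44.57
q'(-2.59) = -0.50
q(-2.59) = -3.51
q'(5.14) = -14810575.81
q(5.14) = -4918229.03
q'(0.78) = -27.38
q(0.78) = -19.13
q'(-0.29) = -4.26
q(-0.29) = -7.54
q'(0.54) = -15.39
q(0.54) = -14.18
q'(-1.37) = -1.57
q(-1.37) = -4.67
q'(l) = -3*exp(3*l) + 4*exp(2*l) - 7*exp(l) = (-3*exp(2*l) + 4*exp(l) - 7)*exp(l)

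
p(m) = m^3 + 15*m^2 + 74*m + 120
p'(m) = 3*m^2 + 30*m + 74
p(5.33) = 1091.97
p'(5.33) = 319.13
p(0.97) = 206.81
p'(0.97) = 105.92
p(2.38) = 394.57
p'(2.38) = 162.39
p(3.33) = 569.68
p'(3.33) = 207.17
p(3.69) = 647.54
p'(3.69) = 225.55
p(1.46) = 263.13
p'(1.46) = 124.19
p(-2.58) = 11.75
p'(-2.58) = 16.57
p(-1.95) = 25.32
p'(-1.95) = 26.91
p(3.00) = 504.00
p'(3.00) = 191.00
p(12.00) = 4896.00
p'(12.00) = 866.00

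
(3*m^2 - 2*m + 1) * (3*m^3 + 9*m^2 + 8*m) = 9*m^5 + 21*m^4 + 9*m^3 - 7*m^2 + 8*m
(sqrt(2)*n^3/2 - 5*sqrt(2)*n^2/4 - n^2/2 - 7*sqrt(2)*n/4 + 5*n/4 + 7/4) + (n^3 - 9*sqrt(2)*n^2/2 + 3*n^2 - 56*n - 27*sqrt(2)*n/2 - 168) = sqrt(2)*n^3/2 + n^3 - 23*sqrt(2)*n^2/4 + 5*n^2/2 - 219*n/4 - 61*sqrt(2)*n/4 - 665/4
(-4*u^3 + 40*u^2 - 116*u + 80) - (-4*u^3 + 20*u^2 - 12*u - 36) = 20*u^2 - 104*u + 116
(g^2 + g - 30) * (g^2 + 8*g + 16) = g^4 + 9*g^3 - 6*g^2 - 224*g - 480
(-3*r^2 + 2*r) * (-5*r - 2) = 15*r^3 - 4*r^2 - 4*r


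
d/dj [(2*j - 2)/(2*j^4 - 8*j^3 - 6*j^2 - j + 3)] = 2*(2*j^4 - 8*j^3 - 6*j^2 - j + (j - 1)*(-8*j^3 + 24*j^2 + 12*j + 1) + 3)/(-2*j^4 + 8*j^3 + 6*j^2 + j - 3)^2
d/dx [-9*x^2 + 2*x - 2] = 2 - 18*x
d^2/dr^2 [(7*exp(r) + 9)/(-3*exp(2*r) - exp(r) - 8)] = (-63*exp(4*r) - 303*exp(3*r) + 927*exp(2*r) + 911*exp(r) - 376)*exp(r)/(27*exp(6*r) + 27*exp(5*r) + 225*exp(4*r) + 145*exp(3*r) + 600*exp(2*r) + 192*exp(r) + 512)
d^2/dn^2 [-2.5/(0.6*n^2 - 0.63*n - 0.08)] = (-1.8*n^2 + 1.89*n + 2.5*(1.2*n - 0.63)*(2.4*n - 1.26) + 0.24)/(-0.6*n^2 + 0.63*n + 0.08)^3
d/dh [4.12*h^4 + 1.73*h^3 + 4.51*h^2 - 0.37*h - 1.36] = 16.48*h^3 + 5.19*h^2 + 9.02*h - 0.37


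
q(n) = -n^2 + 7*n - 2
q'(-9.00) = 25.00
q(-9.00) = -146.00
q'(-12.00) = 31.00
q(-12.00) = -230.00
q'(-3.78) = 14.56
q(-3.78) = -42.75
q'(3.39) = 0.22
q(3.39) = 10.24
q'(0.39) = 6.22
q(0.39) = 0.58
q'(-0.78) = 8.56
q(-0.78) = -8.07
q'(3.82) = -0.64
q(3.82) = 10.15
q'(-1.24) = 9.48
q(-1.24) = -12.22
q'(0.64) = 5.72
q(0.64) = 2.07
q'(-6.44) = 19.88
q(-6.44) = -88.55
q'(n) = 7 - 2*n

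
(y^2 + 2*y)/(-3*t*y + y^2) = (y + 2)/(-3*t + y)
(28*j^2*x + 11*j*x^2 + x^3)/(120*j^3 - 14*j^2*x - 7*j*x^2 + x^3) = x*(7*j + x)/(30*j^2 - 11*j*x + x^2)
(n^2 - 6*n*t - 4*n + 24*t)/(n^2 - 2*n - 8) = (n - 6*t)/(n + 2)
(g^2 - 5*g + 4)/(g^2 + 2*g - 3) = (g - 4)/(g + 3)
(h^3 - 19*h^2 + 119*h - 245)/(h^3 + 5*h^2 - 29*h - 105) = (h^2 - 14*h + 49)/(h^2 + 10*h + 21)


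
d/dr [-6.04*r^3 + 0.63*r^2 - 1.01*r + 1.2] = -18.12*r^2 + 1.26*r - 1.01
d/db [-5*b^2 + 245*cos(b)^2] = -10*b - 245*sin(2*b)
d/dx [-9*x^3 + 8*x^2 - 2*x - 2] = -27*x^2 + 16*x - 2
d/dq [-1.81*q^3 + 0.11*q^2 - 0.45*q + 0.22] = -5.43*q^2 + 0.22*q - 0.45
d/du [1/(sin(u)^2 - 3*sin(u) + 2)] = (3 - 2*sin(u))*cos(u)/(sin(u)^2 - 3*sin(u) + 2)^2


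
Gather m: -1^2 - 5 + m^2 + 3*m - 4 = m^2 + 3*m - 10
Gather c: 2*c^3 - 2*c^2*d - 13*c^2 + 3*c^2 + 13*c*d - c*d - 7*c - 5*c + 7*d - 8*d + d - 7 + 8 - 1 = 2*c^3 + c^2*(-2*d - 10) + c*(12*d - 12)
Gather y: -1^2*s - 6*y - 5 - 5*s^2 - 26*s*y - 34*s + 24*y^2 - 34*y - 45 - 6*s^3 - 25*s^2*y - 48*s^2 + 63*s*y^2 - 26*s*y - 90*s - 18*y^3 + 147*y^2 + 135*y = -6*s^3 - 53*s^2 - 125*s - 18*y^3 + y^2*(63*s + 171) + y*(-25*s^2 - 52*s + 95) - 50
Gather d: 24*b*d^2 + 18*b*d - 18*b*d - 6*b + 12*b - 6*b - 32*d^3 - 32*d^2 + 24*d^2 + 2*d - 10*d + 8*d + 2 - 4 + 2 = -32*d^3 + d^2*(24*b - 8)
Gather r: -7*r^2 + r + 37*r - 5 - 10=-7*r^2 + 38*r - 15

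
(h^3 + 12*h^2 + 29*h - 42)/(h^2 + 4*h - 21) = (h^2 + 5*h - 6)/(h - 3)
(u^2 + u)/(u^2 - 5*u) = (u + 1)/(u - 5)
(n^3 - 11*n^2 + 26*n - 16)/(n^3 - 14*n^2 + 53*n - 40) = (n - 2)/(n - 5)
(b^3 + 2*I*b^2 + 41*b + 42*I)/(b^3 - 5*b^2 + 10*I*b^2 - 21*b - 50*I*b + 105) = (b^2 - 5*I*b + 6)/(b^2 + b*(-5 + 3*I) - 15*I)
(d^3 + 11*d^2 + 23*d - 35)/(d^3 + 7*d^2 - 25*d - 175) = (d - 1)/(d - 5)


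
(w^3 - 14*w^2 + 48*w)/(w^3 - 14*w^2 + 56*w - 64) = w*(w - 6)/(w^2 - 6*w + 8)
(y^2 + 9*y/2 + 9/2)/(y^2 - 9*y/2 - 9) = (y + 3)/(y - 6)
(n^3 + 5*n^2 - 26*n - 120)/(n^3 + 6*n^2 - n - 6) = (n^2 - n - 20)/(n^2 - 1)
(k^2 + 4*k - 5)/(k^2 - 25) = (k - 1)/(k - 5)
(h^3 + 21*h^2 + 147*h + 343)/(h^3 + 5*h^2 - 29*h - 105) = (h^2 + 14*h + 49)/(h^2 - 2*h - 15)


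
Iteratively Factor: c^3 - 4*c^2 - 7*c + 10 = (c - 1)*(c^2 - 3*c - 10) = (c - 5)*(c - 1)*(c + 2)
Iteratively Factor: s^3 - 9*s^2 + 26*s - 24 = (s - 2)*(s^2 - 7*s + 12) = (s - 4)*(s - 2)*(s - 3)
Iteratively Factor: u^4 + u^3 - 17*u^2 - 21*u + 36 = (u - 4)*(u^3 + 5*u^2 + 3*u - 9) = (u - 4)*(u + 3)*(u^2 + 2*u - 3) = (u - 4)*(u - 1)*(u + 3)*(u + 3)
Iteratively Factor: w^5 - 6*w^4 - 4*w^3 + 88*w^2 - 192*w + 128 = (w - 2)*(w^4 - 4*w^3 - 12*w^2 + 64*w - 64) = (w - 2)^2*(w^3 - 2*w^2 - 16*w + 32) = (w - 2)^3*(w^2 - 16) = (w - 4)*(w - 2)^3*(w + 4)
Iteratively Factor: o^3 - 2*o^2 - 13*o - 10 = (o - 5)*(o^2 + 3*o + 2) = (o - 5)*(o + 1)*(o + 2)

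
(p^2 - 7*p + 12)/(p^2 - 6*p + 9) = (p - 4)/(p - 3)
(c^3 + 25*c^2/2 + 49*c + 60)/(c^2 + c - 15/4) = 2*(c^2 + 10*c + 24)/(2*c - 3)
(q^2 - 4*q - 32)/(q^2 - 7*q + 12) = (q^2 - 4*q - 32)/(q^2 - 7*q + 12)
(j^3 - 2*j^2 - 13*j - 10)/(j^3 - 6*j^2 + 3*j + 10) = (j + 2)/(j - 2)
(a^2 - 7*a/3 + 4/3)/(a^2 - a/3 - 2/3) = (3*a - 4)/(3*a + 2)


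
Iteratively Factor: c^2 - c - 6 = (c - 3)*(c + 2)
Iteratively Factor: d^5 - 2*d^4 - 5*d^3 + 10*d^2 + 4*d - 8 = (d - 2)*(d^4 - 5*d^2 + 4) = (d - 2)^2*(d^3 + 2*d^2 - d - 2) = (d - 2)^2*(d + 2)*(d^2 - 1) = (d - 2)^2*(d - 1)*(d + 2)*(d + 1)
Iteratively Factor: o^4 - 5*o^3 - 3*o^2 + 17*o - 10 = (o - 1)*(o^3 - 4*o^2 - 7*o + 10) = (o - 1)^2*(o^2 - 3*o - 10) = (o - 5)*(o - 1)^2*(o + 2)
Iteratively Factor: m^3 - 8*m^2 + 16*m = (m - 4)*(m^2 - 4*m) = m*(m - 4)*(m - 4)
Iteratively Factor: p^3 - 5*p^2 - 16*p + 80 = (p + 4)*(p^2 - 9*p + 20) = (p - 4)*(p + 4)*(p - 5)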